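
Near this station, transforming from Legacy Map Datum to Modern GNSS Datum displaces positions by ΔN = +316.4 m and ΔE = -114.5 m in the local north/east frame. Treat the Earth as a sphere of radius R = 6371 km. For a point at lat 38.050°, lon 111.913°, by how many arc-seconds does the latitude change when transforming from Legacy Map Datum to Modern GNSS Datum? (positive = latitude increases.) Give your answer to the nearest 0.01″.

Δφ = 10.24″

On a sphere of radius R, 1 rad of latitude = R, so Δφ = ΔN / R = 316.4 / 6371000 = 4.9663e-05 rad = 10.244″.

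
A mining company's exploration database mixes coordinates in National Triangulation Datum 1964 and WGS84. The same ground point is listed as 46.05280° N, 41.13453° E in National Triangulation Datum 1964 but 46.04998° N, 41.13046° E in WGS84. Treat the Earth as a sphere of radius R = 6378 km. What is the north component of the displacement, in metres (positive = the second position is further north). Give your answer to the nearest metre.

Δφ = 46.04998° − 46.05280° = -0.00282°; Δλ = 41.13046° − 41.13453° = -0.00407°.
1° along a meridian = πR/180 = 111317 m.
ΔN = Δφ × 111317 = -313.9 m; ΔE = Δλ × 111317 × cos(46.05280°) = -0.00407 × 111317 × 0.693995 = -314.4 m.

ΔN = -314 m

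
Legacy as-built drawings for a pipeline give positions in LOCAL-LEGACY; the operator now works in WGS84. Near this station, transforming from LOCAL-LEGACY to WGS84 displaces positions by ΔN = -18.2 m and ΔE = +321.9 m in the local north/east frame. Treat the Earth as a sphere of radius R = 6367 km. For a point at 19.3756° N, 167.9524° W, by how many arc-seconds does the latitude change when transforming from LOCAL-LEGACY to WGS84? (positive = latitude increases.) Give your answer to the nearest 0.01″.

On a sphere of radius R, 1 rad of latitude = R, so Δφ = ΔN / R = -18.2 / 6367000 = -2.8585e-06 rad = -0.590″.

Δφ = -0.59″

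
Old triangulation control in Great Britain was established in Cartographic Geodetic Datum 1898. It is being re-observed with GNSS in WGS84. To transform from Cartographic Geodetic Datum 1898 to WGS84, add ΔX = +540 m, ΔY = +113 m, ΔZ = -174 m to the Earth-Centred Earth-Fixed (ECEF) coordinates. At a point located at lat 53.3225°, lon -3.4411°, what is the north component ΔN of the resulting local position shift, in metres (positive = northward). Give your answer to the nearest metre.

The local north axis is (−sin φ cos λ, −sin φ sin λ, cos φ), giving ΔN = -432.305 + 5.440 − 103.932 = -530.80 m.

ΔN = -531 m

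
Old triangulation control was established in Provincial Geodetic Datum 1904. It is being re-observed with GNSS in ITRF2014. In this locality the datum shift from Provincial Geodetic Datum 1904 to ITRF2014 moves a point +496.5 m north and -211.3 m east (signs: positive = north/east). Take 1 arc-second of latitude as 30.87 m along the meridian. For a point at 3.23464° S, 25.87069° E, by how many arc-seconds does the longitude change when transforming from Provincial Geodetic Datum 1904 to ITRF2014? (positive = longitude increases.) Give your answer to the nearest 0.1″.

Δλ = -6.9″

At latitude -3.23464°, cos φ = 0.998407.
1″ of longitude at this latitude = 30.87 × cos φ = 30.8208 m, so Δλ = -211.3 / 30.8208 = -6.856″.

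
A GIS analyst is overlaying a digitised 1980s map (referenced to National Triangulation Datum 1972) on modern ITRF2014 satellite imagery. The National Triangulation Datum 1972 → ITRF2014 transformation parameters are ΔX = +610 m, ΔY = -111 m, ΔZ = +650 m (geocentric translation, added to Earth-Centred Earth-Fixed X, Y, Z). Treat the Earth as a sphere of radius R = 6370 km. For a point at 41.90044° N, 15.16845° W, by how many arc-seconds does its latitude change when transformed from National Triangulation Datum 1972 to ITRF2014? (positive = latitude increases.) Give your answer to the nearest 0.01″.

sin φ = 0.667838, cos φ = 0.744306, sin λ = -0.261658, cos λ = 0.965161.
North component: ΔN = −sin φ cos λ·ΔX − sin φ sin λ·ΔY + cos φ·ΔZ = −(0.667838)(0.965161)(610) − (0.667838)(-0.261658)(-111) + (0.744306)(650) = 71.21 m.
1° of latitude spans πR/180 = 111177 m, so Δφ = 71.21 / 111177 × 3600 = 2.306″.

Δφ = 2.31″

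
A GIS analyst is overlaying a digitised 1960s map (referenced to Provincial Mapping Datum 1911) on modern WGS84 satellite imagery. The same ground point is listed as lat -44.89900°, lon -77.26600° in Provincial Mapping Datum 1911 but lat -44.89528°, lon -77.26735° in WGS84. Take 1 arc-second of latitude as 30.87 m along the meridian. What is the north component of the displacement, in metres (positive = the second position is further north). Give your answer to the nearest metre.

ΔN = 413 m

Δφ = -44.89528° − -44.89900° = +0.00372°; Δλ = -77.26735° − -77.26600° = -0.00135°.
1° of latitude = 3600 × 30.87 = 111132 m.
ΔN = Δφ × 111132 = 413.4 m; ΔE = Δλ × 111132 × cos(-44.89900°) = -0.00135 × 111132 × 0.708352 = -106.3 m.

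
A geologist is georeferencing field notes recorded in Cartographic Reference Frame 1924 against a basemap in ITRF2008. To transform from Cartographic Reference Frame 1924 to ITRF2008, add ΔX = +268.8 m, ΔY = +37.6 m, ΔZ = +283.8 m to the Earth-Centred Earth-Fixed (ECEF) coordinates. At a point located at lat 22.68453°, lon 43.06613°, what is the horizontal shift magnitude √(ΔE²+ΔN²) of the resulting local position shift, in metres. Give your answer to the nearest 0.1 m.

235.4 m

The local east axis at (φ, λ) is (−sin λ, cos λ, 0), so ΔE = −sin(43.06613°)·268.8 + cos(43.06613°)·37.6 = -156.08 m.
The local north axis is (−sin φ cos λ, −sin φ sin λ, cos φ), giving ΔN = -75.734 − 9.902 + 261.846 = 176.21 m.
Horizontal magnitude = √(ΔE² + ΔN²) = √((-156.08)² + 176.21²) = 235.39 m.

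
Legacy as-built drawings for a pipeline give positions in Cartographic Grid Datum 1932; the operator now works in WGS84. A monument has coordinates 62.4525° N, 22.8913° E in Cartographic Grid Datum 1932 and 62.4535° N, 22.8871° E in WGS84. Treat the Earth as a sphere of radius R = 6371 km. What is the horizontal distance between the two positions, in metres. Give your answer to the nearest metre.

243 m

Δφ = 62.4535° − 62.4525° = +0.0010°; Δλ = 22.8871° − 22.8913° = -0.0042°.
1° along a meridian = πR/180 = 111195 m.
ΔN = Δφ × 111195 = 111.2 m; ΔE = Δλ × 111195 × cos(62.4525°) = -0.0042 × 111195 × 0.462484 = -216.0 m.
Distance = √(ΔE² + ΔN²) = √((-216.0)² + 111.2²) = 242.9 m.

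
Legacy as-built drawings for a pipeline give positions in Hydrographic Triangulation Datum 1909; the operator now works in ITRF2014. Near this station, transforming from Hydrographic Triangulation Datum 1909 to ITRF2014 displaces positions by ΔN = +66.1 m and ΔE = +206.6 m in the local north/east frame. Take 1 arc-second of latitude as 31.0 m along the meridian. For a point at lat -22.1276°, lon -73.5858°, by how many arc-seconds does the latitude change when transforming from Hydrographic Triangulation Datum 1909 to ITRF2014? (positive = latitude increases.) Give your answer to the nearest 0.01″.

Δφ = 2.13″

1″ of latitude = 31.00 m, so Δφ = 66.1 / 31.00 = 2.132″.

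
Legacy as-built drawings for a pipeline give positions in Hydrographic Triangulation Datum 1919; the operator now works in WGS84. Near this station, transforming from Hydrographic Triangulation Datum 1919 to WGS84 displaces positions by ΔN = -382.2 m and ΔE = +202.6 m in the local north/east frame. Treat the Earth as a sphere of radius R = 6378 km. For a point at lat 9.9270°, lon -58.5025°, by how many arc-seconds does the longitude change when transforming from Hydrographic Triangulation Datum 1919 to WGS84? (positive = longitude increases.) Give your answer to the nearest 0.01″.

Δλ = 6.65″

At latitude 9.9270°, cos φ = 0.985028.
One radian of longitude at latitude φ spans R cos φ, so Δλ = ΔE / (R cos φ) = 202.6 / (6378000 × 0.985028) = 3.2248e-05 rad = 6.652″.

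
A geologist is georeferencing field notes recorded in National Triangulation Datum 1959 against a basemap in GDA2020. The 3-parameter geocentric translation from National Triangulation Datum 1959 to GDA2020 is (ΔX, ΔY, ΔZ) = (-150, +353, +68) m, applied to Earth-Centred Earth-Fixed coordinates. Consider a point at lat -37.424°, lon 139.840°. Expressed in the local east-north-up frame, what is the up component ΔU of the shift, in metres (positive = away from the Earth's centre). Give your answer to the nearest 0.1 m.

ΔU = 230.5 m

The local up (radial) axis is (cos φ cos λ, cos φ sin λ, sin φ), giving ΔU = 91.040 + 180.797 − 41.324 = 230.51 m.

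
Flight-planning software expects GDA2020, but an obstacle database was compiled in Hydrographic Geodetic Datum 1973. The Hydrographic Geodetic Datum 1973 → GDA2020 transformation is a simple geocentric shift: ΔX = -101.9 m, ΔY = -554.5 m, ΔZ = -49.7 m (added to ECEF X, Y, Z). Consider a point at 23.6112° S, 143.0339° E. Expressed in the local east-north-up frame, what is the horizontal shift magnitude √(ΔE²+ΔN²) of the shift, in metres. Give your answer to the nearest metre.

The local east axis at (φ, λ) is (−sin λ, cos λ, 0), so ΔE = −sin(143.0339°)·(-101.9) + cos(143.0339°)·(-554.5) = 504.32 m.
The local north axis is (−sin φ cos λ, −sin φ sin λ, cos φ), giving ΔN = 32.610 − 133.554 − 45.539 = -146.48 m.
Horizontal magnitude = √(ΔE² + ΔN²) = √(504.32² + (-146.48)²) = 525.16 m.

525 m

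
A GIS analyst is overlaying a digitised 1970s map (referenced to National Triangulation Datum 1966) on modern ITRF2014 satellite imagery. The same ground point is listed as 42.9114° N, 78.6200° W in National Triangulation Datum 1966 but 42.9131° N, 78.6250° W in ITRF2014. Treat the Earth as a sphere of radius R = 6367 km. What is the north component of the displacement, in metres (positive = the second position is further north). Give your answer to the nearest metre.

ΔN = 189 m

Δφ = 42.9131° − 42.9114° = +0.0017°; Δλ = -78.6250° − -78.6200° = -0.0050°.
1° along a meridian = πR/180 = 111125 m.
ΔN = Δφ × 111125 = 188.9 m; ΔE = Δλ × 111125 × cos(42.9114°) = -0.0050 × 111125 × 0.732407 = -406.9 m.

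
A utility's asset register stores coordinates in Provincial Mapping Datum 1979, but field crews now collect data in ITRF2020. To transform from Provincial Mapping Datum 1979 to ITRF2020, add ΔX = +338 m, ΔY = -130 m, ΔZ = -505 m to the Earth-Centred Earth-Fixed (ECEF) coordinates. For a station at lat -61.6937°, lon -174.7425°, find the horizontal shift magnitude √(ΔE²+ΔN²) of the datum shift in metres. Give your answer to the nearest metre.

The local east axis at (φ, λ) is (−sin λ, cos λ, 0), so ΔE = −sin(-174.7425°)·338 + cos(-174.7425°)·(-130) = 160.42 m.
The local north axis is (−sin φ cos λ, −sin φ sin λ, cos φ), giving ΔN = -296.332 + 10.488 − 239.463 = -525.31 m.
Horizontal magnitude = √(ΔE² + ΔN²) = √(160.42² + (-525.31)²) = 549.26 m.

549 m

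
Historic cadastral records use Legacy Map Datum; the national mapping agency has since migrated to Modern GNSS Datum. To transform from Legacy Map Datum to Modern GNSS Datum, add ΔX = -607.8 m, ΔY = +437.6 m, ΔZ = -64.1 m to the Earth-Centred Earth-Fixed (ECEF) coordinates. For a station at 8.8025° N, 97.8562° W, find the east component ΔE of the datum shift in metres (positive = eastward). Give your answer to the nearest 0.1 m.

The local east axis at (φ, λ) is (−sin λ, cos λ, 0), so ΔE = −sin(-97.8562°)·(-607.8) + cos(-97.8562°)·437.6 = -661.91 m.

ΔE = -661.9 m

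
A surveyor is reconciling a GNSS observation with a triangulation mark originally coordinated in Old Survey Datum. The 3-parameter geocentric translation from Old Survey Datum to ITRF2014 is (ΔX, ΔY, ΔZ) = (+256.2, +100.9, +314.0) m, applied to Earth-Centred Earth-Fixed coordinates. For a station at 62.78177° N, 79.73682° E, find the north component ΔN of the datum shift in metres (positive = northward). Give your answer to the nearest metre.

The local north axis is (−sin φ cos λ, −sin φ sin λ, cos φ), giving ΔN = -40.593 − 88.292 + 143.618 = 14.73 m.

ΔN = 15 m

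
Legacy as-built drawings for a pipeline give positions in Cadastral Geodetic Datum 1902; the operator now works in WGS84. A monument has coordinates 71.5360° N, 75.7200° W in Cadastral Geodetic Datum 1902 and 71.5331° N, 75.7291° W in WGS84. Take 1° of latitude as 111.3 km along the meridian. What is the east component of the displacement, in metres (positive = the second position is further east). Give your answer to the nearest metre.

ΔE = -321 m

Δφ = 71.5331° − 71.5360° = -0.0029°; Δλ = -75.7291° − -75.7200° = -0.0091°.
ΔN = Δφ × 111300 = -322.8 m; ΔE = Δλ × 111300 × cos(71.5360°) = -0.0091 × 111300 × 0.316709 = -320.8 m.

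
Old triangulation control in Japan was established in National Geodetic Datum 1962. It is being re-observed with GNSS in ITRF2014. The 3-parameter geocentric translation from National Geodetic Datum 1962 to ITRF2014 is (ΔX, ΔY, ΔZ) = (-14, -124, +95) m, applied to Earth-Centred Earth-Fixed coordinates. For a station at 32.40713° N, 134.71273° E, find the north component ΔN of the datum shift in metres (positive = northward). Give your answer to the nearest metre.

ΔN = 122 m

The local north axis is (−sin φ cos λ, −sin φ sin λ, cos φ), giving ΔN = -5.279 + 47.226 + 80.205 = 122.15 m.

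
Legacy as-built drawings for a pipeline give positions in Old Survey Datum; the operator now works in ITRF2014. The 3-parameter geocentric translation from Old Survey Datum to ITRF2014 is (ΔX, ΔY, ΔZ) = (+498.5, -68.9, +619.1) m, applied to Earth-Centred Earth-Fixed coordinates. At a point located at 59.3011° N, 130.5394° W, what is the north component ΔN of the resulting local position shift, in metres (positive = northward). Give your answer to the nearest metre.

ΔN = 550 m

At φ = 59.3011°, λ = -130.5394°: sin φ = 0.859862, cos φ = 0.510526, sin λ = -0.759959, cos λ = -0.649971.
ΔN = −sin φ cos λ·ΔX − sin φ sin λ·ΔY + cos φ·ΔZ = −(0.859862)(-0.649971)(498.5) − (0.859862)(-0.759959)(-68.9) + (0.510526)(619.1) = 549.65 m.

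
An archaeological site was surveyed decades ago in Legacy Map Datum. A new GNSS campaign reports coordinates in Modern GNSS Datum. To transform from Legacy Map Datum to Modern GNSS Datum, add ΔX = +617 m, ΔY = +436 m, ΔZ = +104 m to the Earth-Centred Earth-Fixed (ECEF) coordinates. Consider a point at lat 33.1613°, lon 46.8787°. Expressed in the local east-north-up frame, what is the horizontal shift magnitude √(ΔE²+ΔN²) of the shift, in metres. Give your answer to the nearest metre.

352 m

The local east axis at (φ, λ) is (−sin λ, cos λ, 0), so ΔE = −sin(46.8787°)·617 + cos(46.8787°)·436 = -152.33 m.
The local north axis is (−sin φ cos λ, −sin φ sin λ, cos φ), giving ΔN = -230.695 − 174.077 + 87.062 = -317.71 m.
Horizontal magnitude = √(ΔE² + ΔN²) = √((-152.33)² + (-317.71)²) = 352.34 m.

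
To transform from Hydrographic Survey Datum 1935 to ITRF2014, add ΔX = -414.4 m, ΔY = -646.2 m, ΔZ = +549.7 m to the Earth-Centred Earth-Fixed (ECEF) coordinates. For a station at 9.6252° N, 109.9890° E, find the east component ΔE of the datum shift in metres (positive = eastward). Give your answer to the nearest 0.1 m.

At φ = 9.6252°, λ = 109.9890°: sin φ = 0.167202, cos φ = 0.985923, sin λ = 0.939758, cos λ = -0.341840.
ΔE = −sin λ·ΔX + cos λ·ΔY = −(0.939758)·(-414.4) + (-0.341840)·(-646.2) = 610.33 m.

ΔE = 610.3 m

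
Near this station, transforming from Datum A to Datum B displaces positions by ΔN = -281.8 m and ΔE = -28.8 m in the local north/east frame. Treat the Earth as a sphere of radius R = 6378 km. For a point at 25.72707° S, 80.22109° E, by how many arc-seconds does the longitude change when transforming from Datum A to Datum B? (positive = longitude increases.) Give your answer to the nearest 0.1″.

Δλ = -1.0″

At latitude -25.72707°, cos φ = 0.900872.
One radian of longitude at latitude φ spans R cos φ, so Δλ = ΔE / (R cos φ) = -28.8 / (6378000 × 0.900872) = -5.0124e-06 rad = -1.034″.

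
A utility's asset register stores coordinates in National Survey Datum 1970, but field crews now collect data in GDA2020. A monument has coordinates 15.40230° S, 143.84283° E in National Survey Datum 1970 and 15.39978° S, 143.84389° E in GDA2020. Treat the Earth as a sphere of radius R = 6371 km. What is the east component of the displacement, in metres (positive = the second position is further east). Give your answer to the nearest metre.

ΔE = 114 m

Δφ = -15.39978° − -15.40230° = +0.00252°; Δλ = 143.84389° − 143.84283° = +0.00106°.
1° along a meridian = πR/180 = 111195 m.
ΔN = Δφ × 111195 = 280.2 m; ΔE = Δλ × 111195 × cos(-15.40230°) = +0.00106 × 111195 × 0.964085 = 113.6 m.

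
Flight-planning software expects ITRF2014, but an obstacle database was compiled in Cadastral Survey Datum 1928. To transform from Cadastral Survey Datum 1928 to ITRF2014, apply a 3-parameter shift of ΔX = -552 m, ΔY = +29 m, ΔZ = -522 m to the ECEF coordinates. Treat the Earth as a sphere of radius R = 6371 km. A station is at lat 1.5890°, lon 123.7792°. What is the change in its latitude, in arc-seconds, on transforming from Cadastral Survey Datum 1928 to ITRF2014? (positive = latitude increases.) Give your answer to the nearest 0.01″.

Δφ = -17.19″

sin φ = 0.027730, cos φ = 0.999615, sin λ = 0.831186, cos λ = -0.555994.
North component: ΔN = −sin φ cos λ·ΔX − sin φ sin λ·ΔY + cos φ·ΔZ = −(0.027730)(-0.555994)(-552) − (0.027730)(0.831186)(29) + (0.999615)(-522) = -530.98 m.
1° of latitude spans πR/180 = 111195 m, so Δφ = -530.98 / 111195 × 3600 = -17.191″.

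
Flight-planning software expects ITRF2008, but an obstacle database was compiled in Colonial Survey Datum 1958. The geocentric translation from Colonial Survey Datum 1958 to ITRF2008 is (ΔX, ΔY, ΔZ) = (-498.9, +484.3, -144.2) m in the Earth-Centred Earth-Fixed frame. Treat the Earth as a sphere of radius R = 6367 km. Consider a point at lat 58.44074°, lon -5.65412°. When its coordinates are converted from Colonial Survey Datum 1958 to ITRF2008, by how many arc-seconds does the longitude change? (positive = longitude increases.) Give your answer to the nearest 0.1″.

Δλ = 26.8″

sin φ = 0.852099, cos φ = 0.523380, sin λ = -0.098523, cos λ = 0.995135.
East component: ΔE = −sin λ·ΔX + cos λ·ΔY = −(-0.098523)(-498.9) + (0.995135)(484.3) = 432.79 m.
1° of latitude spans πR/180 = 111125 m; at latitude φ, 1° of longitude spans that × cos φ = 58160.7 m, so Δλ = 432.79 / 58160.7 × 3600 = 26.789″.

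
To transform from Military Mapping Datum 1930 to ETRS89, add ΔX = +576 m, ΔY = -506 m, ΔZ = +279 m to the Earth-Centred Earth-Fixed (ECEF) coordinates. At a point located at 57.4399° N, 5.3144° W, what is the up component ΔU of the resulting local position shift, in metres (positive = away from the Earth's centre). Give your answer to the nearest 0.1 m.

ΔU = 569.0 m

The local up (radial) axis is (cos φ cos λ, cos φ sin λ, sin φ), giving ΔU = 308.661 + 25.223 + 235.149 = 569.03 m.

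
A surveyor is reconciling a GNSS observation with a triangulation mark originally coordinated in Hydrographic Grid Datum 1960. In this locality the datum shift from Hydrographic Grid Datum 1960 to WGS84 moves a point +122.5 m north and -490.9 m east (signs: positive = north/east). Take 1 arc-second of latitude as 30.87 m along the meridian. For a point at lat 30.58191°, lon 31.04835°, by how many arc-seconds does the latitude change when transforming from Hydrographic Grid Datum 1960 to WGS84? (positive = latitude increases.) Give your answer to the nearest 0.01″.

Δφ = 3.97″

1″ of latitude = 30.87 m, so Δφ = 122.5 / 30.87 = 3.968″.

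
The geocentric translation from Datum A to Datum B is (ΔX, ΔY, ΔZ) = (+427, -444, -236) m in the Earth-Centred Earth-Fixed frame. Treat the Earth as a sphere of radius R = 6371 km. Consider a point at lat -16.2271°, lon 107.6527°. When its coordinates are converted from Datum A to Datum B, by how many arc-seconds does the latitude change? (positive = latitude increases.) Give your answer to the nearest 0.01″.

Δφ = -12.34″

sin φ = -0.279445, cos φ = 0.960162, sin λ = 0.952912, cos λ = -0.303246.
North component: ΔN = −sin φ cos λ·ΔX − sin φ sin λ·ΔY + cos φ·ΔZ = −(-0.279445)(-0.303246)(427) − (-0.279445)(0.952912)(-444) + (0.960162)(-236) = -381.01 m.
1° of latitude spans πR/180 = 111195 m, so Δφ = -381.01 / 111195 × 3600 = -12.336″.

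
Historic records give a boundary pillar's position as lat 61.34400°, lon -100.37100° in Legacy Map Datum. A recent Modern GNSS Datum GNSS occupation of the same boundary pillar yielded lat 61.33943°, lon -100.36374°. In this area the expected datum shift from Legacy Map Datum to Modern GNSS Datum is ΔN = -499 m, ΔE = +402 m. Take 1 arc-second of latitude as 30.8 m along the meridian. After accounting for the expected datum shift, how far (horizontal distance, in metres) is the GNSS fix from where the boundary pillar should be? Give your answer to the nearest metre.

18 m

Observed coordinate differences: Δφ = -0.00457°, Δλ = +0.00726°.
Converting to metres (1° lat = 110880 m, cos φ = 0.479550): observed ΔN = -506.7 m, observed ΔE = 386.0 m.
Subtracting the expected shift leaves a residual of -506.7 − (-499) = -7.7 m north and 386.0 − (402) = -16.0 m east.
Residual distance = √((-7.7)² + (-16.0)²) = 17.7 m.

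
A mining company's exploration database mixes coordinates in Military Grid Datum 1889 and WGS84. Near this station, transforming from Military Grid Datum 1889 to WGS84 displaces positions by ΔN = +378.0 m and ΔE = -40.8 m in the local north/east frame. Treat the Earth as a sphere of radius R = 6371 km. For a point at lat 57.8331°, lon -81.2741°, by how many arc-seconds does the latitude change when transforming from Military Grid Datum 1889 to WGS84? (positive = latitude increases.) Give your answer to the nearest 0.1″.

Δφ = 12.2″

On a sphere of radius R, 1 rad of latitude = R, so Δφ = ΔN / R = 378.0 / 6371000 = 5.9331e-05 rad = 12.238″.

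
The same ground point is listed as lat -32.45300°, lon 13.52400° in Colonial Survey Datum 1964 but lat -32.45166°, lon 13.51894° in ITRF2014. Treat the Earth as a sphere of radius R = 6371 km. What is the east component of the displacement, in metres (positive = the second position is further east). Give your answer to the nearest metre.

ΔE = -475 m

Δφ = -32.45166° − -32.45300° = +0.00134°; Δλ = 13.51894° − 13.52400° = -0.00506°.
1° along a meridian = πR/180 = 111195 m.
ΔN = Δφ × 111195 = 149.0 m; ΔE = Δλ × 111195 × cos(-32.45300°) = -0.00506 × 111195 × 0.843832 = -474.8 m.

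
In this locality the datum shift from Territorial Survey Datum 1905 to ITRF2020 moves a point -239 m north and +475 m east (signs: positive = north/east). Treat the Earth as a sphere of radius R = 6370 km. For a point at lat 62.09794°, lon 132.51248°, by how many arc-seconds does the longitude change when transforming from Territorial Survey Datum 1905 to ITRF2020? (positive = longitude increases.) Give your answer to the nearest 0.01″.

At latitude 62.09794°, cos φ = 0.467962.
One radian of longitude at latitude φ spans R cos φ, so Δλ = ΔE / (R cos φ) = 475.0 / (6370000 × 0.467962) = 1.5935e-04 rad = 32.868″.

Δλ = 32.87″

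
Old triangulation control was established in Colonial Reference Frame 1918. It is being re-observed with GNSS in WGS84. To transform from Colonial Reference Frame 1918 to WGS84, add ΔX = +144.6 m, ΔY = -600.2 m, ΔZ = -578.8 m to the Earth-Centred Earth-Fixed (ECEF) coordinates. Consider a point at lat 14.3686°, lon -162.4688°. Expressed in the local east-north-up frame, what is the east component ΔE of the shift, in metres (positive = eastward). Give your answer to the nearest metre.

ΔE = 616 m

The local east axis at (φ, λ) is (−sin λ, cos λ, 0), so ΔE = −sin(-162.4688°)·144.6 + cos(-162.4688°)·(-600.2) = 615.88 m.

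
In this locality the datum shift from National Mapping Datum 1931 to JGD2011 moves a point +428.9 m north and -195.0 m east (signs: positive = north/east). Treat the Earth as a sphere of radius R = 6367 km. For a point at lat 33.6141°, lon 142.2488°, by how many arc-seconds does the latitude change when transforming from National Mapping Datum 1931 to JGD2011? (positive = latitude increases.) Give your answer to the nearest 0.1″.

On a sphere of radius R, 1 rad of latitude = R, so Δφ = ΔN / R = 428.9 / 6367000 = 6.7363e-05 rad = 13.895″.

Δφ = 13.9″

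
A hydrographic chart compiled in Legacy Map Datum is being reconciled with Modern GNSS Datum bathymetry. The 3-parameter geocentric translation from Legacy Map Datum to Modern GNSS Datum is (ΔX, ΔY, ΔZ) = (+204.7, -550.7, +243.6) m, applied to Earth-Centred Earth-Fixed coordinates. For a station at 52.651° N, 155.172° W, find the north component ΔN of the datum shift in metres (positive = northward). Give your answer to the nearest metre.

ΔN = 112 m

At φ = 52.651°, λ = -155.172°: sin φ = 0.794955, cos φ = 0.606668, sin λ = -0.419896, cos λ = -0.907572.
ΔN = −sin φ cos λ·ΔX − sin φ sin λ·ΔY + cos φ·ΔZ = −(0.794955)(-0.907572)(204.7) − (0.794955)(-0.419896)(-550.7) + (0.606668)(243.6) = 111.65 m.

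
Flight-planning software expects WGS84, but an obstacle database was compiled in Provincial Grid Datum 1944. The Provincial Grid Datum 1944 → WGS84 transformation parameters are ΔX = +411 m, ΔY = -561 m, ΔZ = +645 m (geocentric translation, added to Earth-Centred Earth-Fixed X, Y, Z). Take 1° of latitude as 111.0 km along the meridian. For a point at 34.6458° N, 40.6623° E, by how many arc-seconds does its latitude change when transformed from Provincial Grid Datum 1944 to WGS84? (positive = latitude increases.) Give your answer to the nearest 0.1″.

Δφ = 18.2″

sin φ = 0.568502, cos φ = 0.822682, sin λ = 0.651599, cos λ = 0.758563.
North component: ΔN = −sin φ cos λ·ΔX − sin φ sin λ·ΔY + cos φ·ΔZ = −(0.568502)(0.758563)(411) − (0.568502)(0.651599)(-561) + (0.822682)(645) = 561.20 m.
1° of latitude spans 111000 m, so Δφ = 561.20 / 111000 × 3600 = 18.201″.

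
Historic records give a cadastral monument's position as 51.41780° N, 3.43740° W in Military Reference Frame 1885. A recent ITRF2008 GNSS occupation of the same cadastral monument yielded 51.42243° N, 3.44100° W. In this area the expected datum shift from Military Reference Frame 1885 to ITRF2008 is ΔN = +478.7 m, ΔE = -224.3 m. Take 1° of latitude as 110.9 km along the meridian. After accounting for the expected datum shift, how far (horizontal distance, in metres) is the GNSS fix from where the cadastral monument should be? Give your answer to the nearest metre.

43 m

Observed coordinate differences: Δφ = +0.00463°, Δλ = -0.00360°.
Converting to metres (1° lat = 110900 m, cos φ = 0.623637): observed ΔN = 513.5 m, observed ΔE = -249.0 m.
Subtracting the expected shift leaves a residual of 513.5 − (478.7) = 34.8 m north and -249.0 − (-224.3) = -24.7 m east.
Residual distance = √(34.8² + (-24.7)²) = 42.6 m.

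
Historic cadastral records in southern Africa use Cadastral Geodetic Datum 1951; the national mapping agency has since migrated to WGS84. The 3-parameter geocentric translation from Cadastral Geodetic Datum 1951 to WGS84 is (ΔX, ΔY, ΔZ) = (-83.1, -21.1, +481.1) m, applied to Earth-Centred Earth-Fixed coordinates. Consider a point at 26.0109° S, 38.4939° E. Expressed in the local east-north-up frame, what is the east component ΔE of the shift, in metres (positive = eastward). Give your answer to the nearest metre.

ΔE = 35 m

The local east axis at (φ, λ) is (−sin λ, cos λ, 0), so ΔE = −sin(38.4939°)·(-83.1) + cos(38.4939°)·(-21.1) = 35.21 m.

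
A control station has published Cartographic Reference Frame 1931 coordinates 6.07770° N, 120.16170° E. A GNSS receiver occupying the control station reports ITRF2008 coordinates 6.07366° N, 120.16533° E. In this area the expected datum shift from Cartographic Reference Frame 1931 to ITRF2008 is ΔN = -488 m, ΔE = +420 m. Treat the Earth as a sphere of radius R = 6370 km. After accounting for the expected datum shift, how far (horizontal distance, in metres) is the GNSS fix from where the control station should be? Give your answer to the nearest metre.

43 m

Observed coordinate differences: Δφ = -0.00404°, Δλ = +0.00363°.
Converting to metres (1° lat = 111177 m, cos φ = 0.994379): observed ΔN = -449.2 m, observed ΔE = 401.3 m.
Subtracting the expected shift leaves a residual of -449.2 − (-488) = 38.8 m north and 401.3 − (420) = -18.7 m east.
Residual distance = √(38.8² + (-18.7)²) = 43.1 m.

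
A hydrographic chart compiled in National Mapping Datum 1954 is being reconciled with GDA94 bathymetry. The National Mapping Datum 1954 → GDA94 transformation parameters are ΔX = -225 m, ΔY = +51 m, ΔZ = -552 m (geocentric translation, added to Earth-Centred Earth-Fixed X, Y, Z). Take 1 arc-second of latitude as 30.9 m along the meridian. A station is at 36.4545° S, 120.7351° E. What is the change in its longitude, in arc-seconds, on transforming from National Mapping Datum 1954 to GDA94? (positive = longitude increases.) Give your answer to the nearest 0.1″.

sin φ = -0.594184, cos φ = 0.804329, sin λ = 0.859539, cos λ = -0.511070.
East component: ΔE = −sin λ·ΔX + cos λ·ΔY = −(0.859539)(-225) + (-0.511070)(51) = 167.33 m.
1° of latitude spans 3600 × 30.90 = 111240 m; at latitude φ, 1° of longitude spans that × cos φ = 89473.6 m, so Δλ = 167.33 / 89473.6 × 3600 = 6.733″.

Δλ = 6.7″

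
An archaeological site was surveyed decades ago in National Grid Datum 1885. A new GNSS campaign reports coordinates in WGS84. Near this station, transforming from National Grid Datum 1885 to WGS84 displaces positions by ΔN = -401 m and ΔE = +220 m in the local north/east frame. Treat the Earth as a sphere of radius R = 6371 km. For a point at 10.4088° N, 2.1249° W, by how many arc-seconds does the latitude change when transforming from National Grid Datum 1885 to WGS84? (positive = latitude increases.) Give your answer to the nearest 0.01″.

On a sphere of radius R, 1 rad of latitude = R, so Δφ = ΔN / R = -401.0 / 6371000 = -6.2941e-05 rad = -12.983″.

Δφ = -12.98″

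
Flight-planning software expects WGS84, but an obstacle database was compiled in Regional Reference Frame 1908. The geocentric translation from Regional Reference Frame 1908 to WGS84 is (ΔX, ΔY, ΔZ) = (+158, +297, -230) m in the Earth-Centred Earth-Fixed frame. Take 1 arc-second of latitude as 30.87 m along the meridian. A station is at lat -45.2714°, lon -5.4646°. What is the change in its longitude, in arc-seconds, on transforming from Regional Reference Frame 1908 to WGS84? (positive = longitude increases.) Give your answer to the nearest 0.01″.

sin φ = -0.710448, cos φ = 0.703749, sin λ = -0.095231, cos λ = 0.995455.
East component: ΔE = −sin λ·ΔX + cos λ·ΔY = −(-0.095231)(158) + (0.995455)(297) = 310.70 m.
1° of latitude spans 3600 × 30.87 = 111132 m; at latitude φ, 1° of longitude spans that × cos φ = 78209.1 m, so Δλ = 310.70 / 78209.1 × 3600 = 14.302″.

Δλ = 14.30″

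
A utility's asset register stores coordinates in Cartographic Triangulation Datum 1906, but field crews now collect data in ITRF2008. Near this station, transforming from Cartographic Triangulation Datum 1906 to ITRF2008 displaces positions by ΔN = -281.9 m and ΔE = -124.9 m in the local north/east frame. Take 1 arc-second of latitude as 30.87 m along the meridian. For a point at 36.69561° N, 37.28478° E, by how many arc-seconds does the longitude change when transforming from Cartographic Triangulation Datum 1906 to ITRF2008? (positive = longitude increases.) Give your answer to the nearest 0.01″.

At latitude 36.69561°, cos φ = 0.801821.
1″ of longitude at this latitude = 30.87 × cos φ = 24.7522 m, so Δλ = -124.9 / 24.7522 = -5.046″.

Δλ = -5.05″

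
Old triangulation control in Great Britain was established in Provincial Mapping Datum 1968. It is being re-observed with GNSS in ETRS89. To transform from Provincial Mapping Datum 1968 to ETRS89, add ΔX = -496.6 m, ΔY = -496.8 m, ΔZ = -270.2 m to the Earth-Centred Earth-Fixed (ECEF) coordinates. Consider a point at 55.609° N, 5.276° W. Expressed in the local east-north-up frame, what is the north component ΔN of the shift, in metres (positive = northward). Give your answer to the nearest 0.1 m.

ΔN = 217.7 m

At φ = 55.609°, λ = -5.276°: sin φ = 0.825202, cos φ = 0.564837, sin λ = -0.091953, cos λ = 0.995763.
ΔN = −sin φ cos λ·ΔX − sin φ sin λ·ΔY + cos φ·ΔZ = −(0.825202)(0.995763)(-496.6) − (0.825202)(-0.091953)(-496.8) + (0.564837)(-270.2) = 217.74 m.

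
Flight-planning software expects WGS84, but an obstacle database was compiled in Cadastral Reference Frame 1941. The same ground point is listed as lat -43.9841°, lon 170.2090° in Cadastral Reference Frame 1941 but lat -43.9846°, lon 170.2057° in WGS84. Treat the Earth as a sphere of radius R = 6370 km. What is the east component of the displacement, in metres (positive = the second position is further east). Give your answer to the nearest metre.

ΔE = -264 m

Δφ = -43.9846° − -43.9841° = -0.0005°; Δλ = 170.2057° − 170.2090° = -0.0033°.
1° along a meridian = πR/180 = 111177 m.
ΔN = Δφ × 111177 = -55.6 m; ΔE = Δλ × 111177 × cos(-43.9841°) = -0.0033 × 111177 × 0.719533 = -264.0 m.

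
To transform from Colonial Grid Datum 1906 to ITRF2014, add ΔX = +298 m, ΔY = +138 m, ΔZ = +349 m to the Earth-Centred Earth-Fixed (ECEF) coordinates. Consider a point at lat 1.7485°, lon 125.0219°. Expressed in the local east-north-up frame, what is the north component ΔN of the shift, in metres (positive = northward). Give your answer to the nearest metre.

The local north axis is (−sin φ cos λ, −sin φ sin λ, cos φ), giving ΔN = 5.218 − 3.448 + 348.838 = 350.61 m.

ΔN = 351 m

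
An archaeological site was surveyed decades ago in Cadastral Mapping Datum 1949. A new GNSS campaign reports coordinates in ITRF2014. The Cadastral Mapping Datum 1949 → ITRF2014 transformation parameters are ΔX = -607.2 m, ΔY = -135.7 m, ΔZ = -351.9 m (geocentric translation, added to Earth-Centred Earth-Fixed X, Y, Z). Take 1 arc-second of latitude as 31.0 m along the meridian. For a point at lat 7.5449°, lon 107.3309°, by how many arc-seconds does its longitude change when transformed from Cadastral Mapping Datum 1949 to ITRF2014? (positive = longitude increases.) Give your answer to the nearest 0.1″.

Δλ = 20.2″

sin φ = 0.131303, cos φ = 0.991342, sin λ = 0.954600, cos λ = -0.297890.
East component: ΔE = −sin λ·ΔX + cos λ·ΔY = −(0.954600)(-607.2) + (-0.297890)(-135.7) = 620.06 m.
1° of latitude spans 3600 × 31.00 = 111600 m; at latitude φ, 1° of longitude spans that × cos φ = 110633.8 m, so Δλ = 620.06 / 110633.8 × 3600 = 20.177″.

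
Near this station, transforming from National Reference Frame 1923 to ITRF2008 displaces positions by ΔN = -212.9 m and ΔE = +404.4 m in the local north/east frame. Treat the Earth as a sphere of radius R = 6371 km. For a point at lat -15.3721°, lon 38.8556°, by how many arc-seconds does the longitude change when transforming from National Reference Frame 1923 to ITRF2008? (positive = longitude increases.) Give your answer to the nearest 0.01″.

Δλ = 13.58″

At latitude -15.3721°, cos φ = 0.964225.
One radian of longitude at latitude φ spans R cos φ, so Δλ = ΔE / (R cos φ) = 404.4 / (6371000 × 0.964225) = 6.5830e-05 rad = 13.578″.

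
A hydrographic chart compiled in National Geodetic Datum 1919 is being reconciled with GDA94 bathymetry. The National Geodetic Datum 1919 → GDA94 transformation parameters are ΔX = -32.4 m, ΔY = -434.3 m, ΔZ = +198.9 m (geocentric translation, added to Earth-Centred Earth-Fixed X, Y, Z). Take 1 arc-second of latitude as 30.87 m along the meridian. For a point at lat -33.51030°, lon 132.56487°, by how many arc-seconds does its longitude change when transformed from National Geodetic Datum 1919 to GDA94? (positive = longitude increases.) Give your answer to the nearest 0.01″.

sin φ = -0.552087, cos φ = 0.833787, sin λ = 0.736512, cos λ = -0.676425.
East component: ΔE = −sin λ·ΔX + cos λ·ΔY = −(0.736512)(-32.4) + (-0.676425)(-434.3) = 317.63 m.
1° of latitude spans 3600 × 30.87 = 111132 m; at latitude φ, 1° of longitude spans that × cos φ = 92660.4 m, so Δλ = 317.63 / 92660.4 × 3600 = 12.341″.

Δλ = 12.34″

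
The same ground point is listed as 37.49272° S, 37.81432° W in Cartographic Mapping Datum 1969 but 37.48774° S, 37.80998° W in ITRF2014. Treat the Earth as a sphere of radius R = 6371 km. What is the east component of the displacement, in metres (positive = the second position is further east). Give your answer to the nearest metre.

Δφ = -37.48774° − -37.49272° = +0.00498°; Δλ = -37.80998° − -37.81432° = +0.00434°.
1° along a meridian = πR/180 = 111195 m.
ΔN = Δφ × 111195 = 553.8 m; ΔE = Δλ × 111195 × cos(-37.49272°) = +0.00434 × 111195 × 0.793431 = 382.9 m.

ΔE = 383 m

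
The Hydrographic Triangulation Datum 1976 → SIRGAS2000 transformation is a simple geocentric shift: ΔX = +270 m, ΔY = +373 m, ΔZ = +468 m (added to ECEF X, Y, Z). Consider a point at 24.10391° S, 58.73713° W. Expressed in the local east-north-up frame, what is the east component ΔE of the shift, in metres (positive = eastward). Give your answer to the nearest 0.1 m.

ΔE = 424.4 m

The local east axis at (φ, λ) is (−sin λ, cos λ, 0), so ΔE = −sin(-58.73713°)·270 + cos(-58.73713°)·373 = 424.37 m.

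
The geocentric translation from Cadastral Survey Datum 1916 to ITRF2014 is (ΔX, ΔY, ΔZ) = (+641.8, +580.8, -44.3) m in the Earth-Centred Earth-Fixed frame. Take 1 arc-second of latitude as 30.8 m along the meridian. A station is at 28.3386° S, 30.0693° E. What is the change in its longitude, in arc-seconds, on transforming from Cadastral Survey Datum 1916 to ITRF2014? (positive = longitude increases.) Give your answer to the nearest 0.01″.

sin φ = -0.474681, cos φ = 0.880158, sin λ = 0.501047, cos λ = 0.865420.
East component: ΔE = −sin λ·ΔX + cos λ·ΔY = −(0.501047)(641.8) + (0.865420)(580.8) = 181.06 m.
1° of latitude spans 3600 × 30.80 = 110880 m; at latitude φ, 1° of longitude spans that × cos φ = 97591.9 m, so Δλ = 181.06 / 97591.9 × 3600 = 6.679″.

Δλ = 6.68″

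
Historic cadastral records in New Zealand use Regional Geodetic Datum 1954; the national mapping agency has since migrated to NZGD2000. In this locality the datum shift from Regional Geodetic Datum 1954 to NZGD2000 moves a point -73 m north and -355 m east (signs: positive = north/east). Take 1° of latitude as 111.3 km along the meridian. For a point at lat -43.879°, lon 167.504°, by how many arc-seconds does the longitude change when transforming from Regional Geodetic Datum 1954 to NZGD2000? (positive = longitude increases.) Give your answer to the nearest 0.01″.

Δλ = -15.93″

At latitude -43.879°, cos φ = 0.720805.
1° of longitude at this latitude = 111.3 × cos φ = 80.23 km, so Δλ = -355.0 / 80225.6 = -0.0044250° = -15.930″.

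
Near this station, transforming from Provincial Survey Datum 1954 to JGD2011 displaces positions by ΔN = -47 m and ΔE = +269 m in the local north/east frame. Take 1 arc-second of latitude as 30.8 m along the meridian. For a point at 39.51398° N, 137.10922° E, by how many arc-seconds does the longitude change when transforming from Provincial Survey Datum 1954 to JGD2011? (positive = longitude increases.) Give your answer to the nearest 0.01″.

Δλ = 11.32″

At latitude 39.51398°, cos φ = 0.771469.
1″ of longitude at this latitude = 30.80 × cos φ = 23.7613 m, so Δλ = 269.0 / 23.7613 = 11.321″.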